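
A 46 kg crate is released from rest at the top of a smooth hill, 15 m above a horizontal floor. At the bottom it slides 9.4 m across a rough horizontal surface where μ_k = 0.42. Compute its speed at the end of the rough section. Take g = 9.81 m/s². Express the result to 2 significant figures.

Energy bookkeeping (friction removes W_f = μ_k N d):
mgh = ½mv² + μ_k m g d
W_f = μ_k mg d = (0.42)(46)(9.81)(9.4) = 1782 J
½mv² = mgh − W_f = 6768.9 − 1782 = 4987.3 J
v = √(2 × 4987.3/46) = 14.73 m/s

v = 15 m/s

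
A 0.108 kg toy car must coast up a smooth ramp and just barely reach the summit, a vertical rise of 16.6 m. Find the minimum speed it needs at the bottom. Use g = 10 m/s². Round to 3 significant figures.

At the top it is momentarily at rest, so all KE converts to PE: ½mv² = mgh
v = √(2gh) = √(2 × 10 × 16.6) = 18.22 m/s

v = 18.2 m/s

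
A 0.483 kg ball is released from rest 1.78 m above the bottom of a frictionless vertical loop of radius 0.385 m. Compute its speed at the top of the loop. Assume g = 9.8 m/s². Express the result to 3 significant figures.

v = 4.45 m/s

Energy conservation: mgh = ½mv_top² + mg(2r)
v_top² = 2g(h − 2r) = 2(9.8)(1.78 − 0.7700) = 19.80
v_top = 4.449 m/s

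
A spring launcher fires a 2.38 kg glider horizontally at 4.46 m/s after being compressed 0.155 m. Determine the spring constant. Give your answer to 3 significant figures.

k = 1970 N/m

½kx² = ½mv²
k = mv²/x² = (2.38)(4.46)²/(0.155)² = 1971 N/m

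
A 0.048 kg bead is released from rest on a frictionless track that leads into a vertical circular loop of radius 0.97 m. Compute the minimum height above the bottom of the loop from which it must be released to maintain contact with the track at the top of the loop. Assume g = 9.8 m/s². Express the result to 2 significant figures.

At the top, for minimum speed gravity alone supplies the centripetal force: mg = mv_top²/r ⇒ v_top² = gr = 9.506 m²/s²
Energy conservation from release height h to the top (height 2r): mgh = ½mv_top² + mg(2r)
h = v_top²/(2g) + 2r = r/2 + 2r = 5r/2 = 2.425 m

h = 2.4 m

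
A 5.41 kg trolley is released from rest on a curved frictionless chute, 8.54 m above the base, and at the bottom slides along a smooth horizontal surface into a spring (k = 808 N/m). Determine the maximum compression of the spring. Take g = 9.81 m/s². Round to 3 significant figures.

x = 1.06 m

Energy conservation (no friction) from release to max compression: mgh = ½kx²
x = √(2mgh/k) = √(2 × 5.41 × 9.81 × 8.54 / 808) = 1.059 m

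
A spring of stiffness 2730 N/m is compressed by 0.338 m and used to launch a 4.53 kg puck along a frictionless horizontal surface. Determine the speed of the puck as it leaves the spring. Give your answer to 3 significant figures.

Spring PE converts entirely to kinetic energy: ½kx² = ½mv²
v = x√(k/m) = 0.338 × √(2730/4.53) = 8.298 m/s

v = 8.30 m/s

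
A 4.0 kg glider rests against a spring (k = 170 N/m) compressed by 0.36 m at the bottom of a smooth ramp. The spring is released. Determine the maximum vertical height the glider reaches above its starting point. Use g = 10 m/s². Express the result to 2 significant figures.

h = 0.28 m

Energy conservation from release to the highest point: ½kx² = mgh
h = kx²/(2mg) = (170)(0.36)²/(2 × 4.0 × 10) = 0.2754 m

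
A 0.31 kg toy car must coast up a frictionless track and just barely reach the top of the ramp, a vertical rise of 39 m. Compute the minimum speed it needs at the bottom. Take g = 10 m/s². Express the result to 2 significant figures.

At the top it is momentarily at rest, so all KE converts to PE: ½mv² = mgh
v = √(2gh) = √(2 × 10 × 39) = 27.93 m/s

v = 28 m/s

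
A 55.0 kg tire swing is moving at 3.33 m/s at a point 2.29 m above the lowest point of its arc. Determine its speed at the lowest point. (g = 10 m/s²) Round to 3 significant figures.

Equating total energy at the two states: ½mv₀² + mgh = ½mv²
v² = v₀² + 2gh = (3.33)² + 2(10)(2.29) = 56.889
v = √56.889 = 7.542 m/s

v = 7.54 m/s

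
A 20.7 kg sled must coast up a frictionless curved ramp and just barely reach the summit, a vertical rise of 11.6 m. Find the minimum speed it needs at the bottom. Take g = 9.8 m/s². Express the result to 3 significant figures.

v = 15.1 m/s

At the top it is momentarily at rest, so all KE converts to PE: ½mv² = mgh
v = √(2gh) = √(2 × 9.8 × 11.6) = 15.08 m/s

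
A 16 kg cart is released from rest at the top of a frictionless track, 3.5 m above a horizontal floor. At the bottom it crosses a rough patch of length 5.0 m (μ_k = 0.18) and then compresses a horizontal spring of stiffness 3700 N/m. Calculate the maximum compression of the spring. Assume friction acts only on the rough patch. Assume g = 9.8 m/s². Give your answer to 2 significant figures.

Initial energy: E₁ = mgh = (16)(9.8)(3.5) = 548.80 J
Friction removes W_f = μ_k mg d = (0.18)(16)(9.8)(5.0) = 141.1 J
Energy reaching the spring: E = 548.80 − 141.1 = 407.68 J
At max compression ½kx² = E ⇒ x = √(2E/k) = √(2 × 407.68/3700) = 0.4694 m

x = 0.47 m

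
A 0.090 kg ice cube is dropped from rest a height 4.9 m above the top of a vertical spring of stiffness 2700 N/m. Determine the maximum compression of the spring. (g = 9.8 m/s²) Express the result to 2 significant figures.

Let x be the compression. The total drop is H + x, and the cube is instantaneously at rest at max compression, so energy conservation gives:
mg(H + x) = ½kx²
½(2700)x² − (0.090)(9.8)x − (0.090)(9.8)(4.9) = 0
1350x² − 0.8820x − 4.322 = 0
x = [0.8820 + √(0.7779 + 23338)]/(2 × 1350) = 0.05691 m

x = 0.057 m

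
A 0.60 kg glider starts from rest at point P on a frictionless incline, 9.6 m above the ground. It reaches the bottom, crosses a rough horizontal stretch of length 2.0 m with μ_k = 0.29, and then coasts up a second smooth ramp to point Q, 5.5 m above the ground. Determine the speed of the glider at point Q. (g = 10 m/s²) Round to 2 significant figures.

Energy at P: mgh₁ = (0.60)(10)(9.6) = 57.600 J
Friction loss: W_f = μ_k mg d = 3.480 J
At Q: ½mv² + mgh₂ = mgh₁ − W_f
½mv² = 57.600 − 3.480 − 33.000 = 21.120 J
v = √(2 × 21.120/0.60) = 8.390 m/s

v = 8.4 m/s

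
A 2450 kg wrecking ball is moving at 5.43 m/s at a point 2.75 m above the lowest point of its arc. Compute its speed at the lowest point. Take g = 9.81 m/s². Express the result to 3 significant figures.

By conservation of mechanical energy, ½mv₀² + mgh = ½mv²
The mass cancels from both sides.
v² = v₀² + 2gh = (5.43)² + 2(9.81)(2.75) = 83.440
v = √83.440 = 9.135 m/s

v = 9.13 m/s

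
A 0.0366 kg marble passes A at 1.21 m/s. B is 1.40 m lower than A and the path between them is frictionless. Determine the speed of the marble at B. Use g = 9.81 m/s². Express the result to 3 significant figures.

v = 5.38 m/s

By conservation of mechanical energy, ½mv₀² + mgh = ½mv²
The mass cancels from both sides.
v² = v₀² + 2gh = (1.21)² + 2(9.81)(1.40) = 28.932
v = √28.932 = 5.379 m/s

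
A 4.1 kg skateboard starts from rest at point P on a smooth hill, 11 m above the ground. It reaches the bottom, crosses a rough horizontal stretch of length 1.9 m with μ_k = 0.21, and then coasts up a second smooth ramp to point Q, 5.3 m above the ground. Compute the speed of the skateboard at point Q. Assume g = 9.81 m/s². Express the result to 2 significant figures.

Energy at P: mgh₁ = (4.1)(9.81)(11) = 442.43 J
Friction loss: W_f = μ_k mg d = 16.05 J
At Q: ½mv² + mgh₂ = mgh₁ − W_f
½mv² = 442.43 − 16.05 − 213.17 = 213.21 J
v = √(2 × 213.21/4.1) = 10.20 m/s

v = 10 m/s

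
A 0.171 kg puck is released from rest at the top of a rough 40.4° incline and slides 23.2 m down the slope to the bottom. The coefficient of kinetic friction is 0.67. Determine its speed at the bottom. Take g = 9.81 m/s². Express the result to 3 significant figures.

Energy: mgh = ½mv² + W_f, with h = L sinθ and W_f = μ_k (mg cosθ) L
mgh = mgL sinθ = (0.171)(9.81)(23.2)sin40.4° = 25.224 J
W_f = μ_k mg cosθ · L = (0.67)(0.171)(9.81)cos40.4°·23.2 = 19.86 J
½mv² = 25.224 − 19.86 = 5.3664 J
v = √(2 × 5.3664/0.171) = 7.922 m/s

v = 7.92 m/s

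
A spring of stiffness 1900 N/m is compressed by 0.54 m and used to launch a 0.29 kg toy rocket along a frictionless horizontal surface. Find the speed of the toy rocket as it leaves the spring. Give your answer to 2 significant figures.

The toy rocket leaves the spring when the spring is at natural length, so ½kx² = ½mv²
v = x√(k/m) = 0.54 × √(1900/0.29) = 43.71 m/s

v = 44 m/s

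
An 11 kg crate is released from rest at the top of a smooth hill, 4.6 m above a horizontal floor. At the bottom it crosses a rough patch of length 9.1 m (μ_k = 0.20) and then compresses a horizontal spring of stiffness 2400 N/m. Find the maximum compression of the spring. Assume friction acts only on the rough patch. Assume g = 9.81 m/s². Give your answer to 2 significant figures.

Initial energy: E₁ = mgh = (11)(9.81)(4.6) = 496.39 J
Friction removes W_f = μ_k mg d = (0.20)(11)(9.81)(9.1) = 196.4 J
Energy reaching the spring: E = 496.39 − 196.4 = 299.99 J
At max compression ½kx² = E ⇒ x = √(2E/k) = √(2 × 299.99/2400) = 0.5000 m

x = 0.50 m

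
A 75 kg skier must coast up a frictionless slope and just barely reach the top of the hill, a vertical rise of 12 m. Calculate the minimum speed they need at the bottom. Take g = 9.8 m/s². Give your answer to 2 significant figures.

v = 15 m/s

At the top they are momentarily at rest, so all KE converts to PE: ½mv² = mgh
v = √(2gh) = √(2 × 9.8 × 12) = 15.34 m/s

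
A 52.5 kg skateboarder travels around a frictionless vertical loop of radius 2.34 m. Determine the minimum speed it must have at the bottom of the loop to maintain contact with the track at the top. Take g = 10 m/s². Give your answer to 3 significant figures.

v = 10.8 m/s

At the top: mg = mv_top²/r ⇒ v_top² = gr = 23.40 m²/s²
Energy from bottom to top (height 2r): ½mv_bot² = ½mv_top² + mg(2r)
v_bot² = gr + 4gr = 5gr = 117.0
v_bot = √(5gr) = 10.82 m/s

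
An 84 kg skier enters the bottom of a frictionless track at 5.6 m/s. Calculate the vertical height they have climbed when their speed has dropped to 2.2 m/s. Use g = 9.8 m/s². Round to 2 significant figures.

h = 1.4 m

Energy balance between the two points: ½mv₁² = ½mv₂² + mgh
h = (v₁² − v₂²)/(2g) = (5.6² − 2.2²)/(2 × 9.8) = 1.353 m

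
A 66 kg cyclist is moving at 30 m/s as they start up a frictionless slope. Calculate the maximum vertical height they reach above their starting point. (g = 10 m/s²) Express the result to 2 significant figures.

By energy conservation, ½mv² = mgh
h = v²/(2g) = 30²/(2 × 10) = 45.00 m

h = 45 m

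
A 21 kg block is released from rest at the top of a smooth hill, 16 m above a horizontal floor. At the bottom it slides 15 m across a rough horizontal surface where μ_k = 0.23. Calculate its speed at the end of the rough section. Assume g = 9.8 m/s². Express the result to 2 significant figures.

Applying the work–energy principle:
mgh = ½mv² + μ_k m g d
W_f = μ_k mg d = (0.23)(21)(9.8)(15) = 710.0 J
½mv² = mgh − W_f = 3292.8 − 710.0 = 2582.8 J
v = √(2 × 2582.8/21) = 15.68 m/s

v = 16 m/s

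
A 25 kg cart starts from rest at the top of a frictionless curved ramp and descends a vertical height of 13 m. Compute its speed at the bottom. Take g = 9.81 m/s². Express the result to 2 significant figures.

v = 16 m/s

By conservation of mechanical energy, mgh = ½mv²
v = √(2gh) = √(2 × 9.81 × 13) = √255.06 = 15.97 m/s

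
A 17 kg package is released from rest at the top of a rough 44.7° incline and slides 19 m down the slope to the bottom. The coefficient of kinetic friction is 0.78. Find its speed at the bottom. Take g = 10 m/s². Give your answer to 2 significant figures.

Work–energy: mg(L sinθ) − μ_k(mg cosθ)L = ½mv²
mgh = mgL sinθ = (17)(10)(19)sin44.7° = 2272.0 J
W_f = μ_k mg cosθ · L = (0.78)(17)(10)cos44.7°·19 = 1791 J
½mv² = 2272.0 − 1791 = 481.18 J
v = √(2 × 481.18/17) = 7.524 m/s

v = 7.5 m/s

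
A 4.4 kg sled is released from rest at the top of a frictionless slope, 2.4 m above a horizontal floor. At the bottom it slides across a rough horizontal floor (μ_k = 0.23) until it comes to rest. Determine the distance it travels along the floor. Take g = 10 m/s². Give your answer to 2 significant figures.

Energy bookkeeping (friction removes W_f = μ_k N d):
At rest all PE has been dissipated by friction: mgh = μ_k m g d
d = h/μ_k = 2.4/0.23 = 10.43 m

d = 10 m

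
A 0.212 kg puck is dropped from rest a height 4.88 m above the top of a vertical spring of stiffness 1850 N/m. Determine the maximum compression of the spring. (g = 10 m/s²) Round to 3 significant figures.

x = 0.107 m

Measuring PE from the top of the relaxed spring, at max compression the puck has dropped H + x with zero KE, so:
mg(H + x) = ½kx²
½(1850)x² − (0.212)(10)x − (0.212)(10)(4.88) = 0
925.0x² − 2.120x − 10.35 = 0
x = [2.120 + √(4.494 + 38279)]/(2 × 925.0) = 0.1069 m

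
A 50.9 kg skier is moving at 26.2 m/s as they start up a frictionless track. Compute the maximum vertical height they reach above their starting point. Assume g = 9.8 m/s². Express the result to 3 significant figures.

h = 35.0 m

By energy conservation, ½mv² = mgh
h = v²/(2g) = 26.2²/(2 × 9.8) = 35.02 m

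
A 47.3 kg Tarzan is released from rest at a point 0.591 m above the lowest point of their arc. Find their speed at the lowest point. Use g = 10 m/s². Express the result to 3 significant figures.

Equating total energy at the two states: mgh = ½mv²
v = √(2gh) = √(2 × 10 × 0.591) = √11.820 = 3.438 m/s

v = 3.44 m/s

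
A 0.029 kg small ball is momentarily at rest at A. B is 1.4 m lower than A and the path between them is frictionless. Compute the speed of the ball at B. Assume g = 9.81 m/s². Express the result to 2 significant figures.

Energy conservation between the two points: mgh = ½mv²
v = √(2gh) = √(2 × 9.81 × 1.4) = √27.468 = 5.241 m/s

v = 5.2 m/s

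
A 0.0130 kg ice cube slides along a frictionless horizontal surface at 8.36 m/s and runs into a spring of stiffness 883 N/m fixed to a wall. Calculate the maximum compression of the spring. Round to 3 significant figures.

Conservation of energy between contact and max compression: ½mv² = ½kx²
x = v√(m/k) = 8.36 × √(0.0130/883) = 0.03208 m

x = 0.0321 m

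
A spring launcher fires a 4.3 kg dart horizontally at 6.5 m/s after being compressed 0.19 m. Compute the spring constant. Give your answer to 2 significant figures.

Energy stored in the spring equals the launch KE: ½kx² = ½mv²
k = mv²/x² = (4.3)(6.5)²/(0.19)² = 5033 N/m

k = 5000 N/m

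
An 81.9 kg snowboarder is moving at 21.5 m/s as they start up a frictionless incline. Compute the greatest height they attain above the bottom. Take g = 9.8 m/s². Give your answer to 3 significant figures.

By energy conservation, ½mv² = mgh
h = v²/(2g) = 21.5²/(2 × 9.8) = 23.58 m

h = 23.6 m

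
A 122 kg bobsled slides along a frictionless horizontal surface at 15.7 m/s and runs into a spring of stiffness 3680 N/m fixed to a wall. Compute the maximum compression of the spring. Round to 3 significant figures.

x = 2.86 m

All KE is stored as spring PE at maximum compression: ½mv² = ½kx²
x = v√(m/k) = 15.7 × √(122/3680) = 2.859 m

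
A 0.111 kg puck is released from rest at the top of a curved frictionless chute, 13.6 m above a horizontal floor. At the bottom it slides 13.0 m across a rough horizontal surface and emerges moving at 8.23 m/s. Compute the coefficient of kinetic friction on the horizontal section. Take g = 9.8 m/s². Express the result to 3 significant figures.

μ_k = 0.780

Applying the work–energy principle:
mgh = ½mv² + μ_k m g d
mgh = 14.794 J; ½mv² = 3.7592 J
W_f = 14.794 − 3.7592 = 11.03 J
μ_k = W_f/(mg·d) = 11.03/(1.088 × 13.0) = 0.7803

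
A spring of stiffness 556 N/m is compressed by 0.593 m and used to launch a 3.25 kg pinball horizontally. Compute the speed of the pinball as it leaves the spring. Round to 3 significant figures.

Spring PE converts entirely to kinetic energy: ½kx² = ½mv²
v = x√(k/m) = 0.593 × √(556/3.25) = 7.756 m/s

v = 7.76 m/s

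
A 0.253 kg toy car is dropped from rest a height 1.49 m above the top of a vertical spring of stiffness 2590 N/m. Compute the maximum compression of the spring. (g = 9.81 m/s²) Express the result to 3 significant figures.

x = 0.0544 m

Measuring PE from the top of the relaxed spring, at max compression the car has dropped H + x with zero KE, so:
mg(H + x) = ½kx²
½(2590)x² − (0.253)(9.81)x − (0.253)(9.81)(1.49) = 0
1295x² − 2.482x − 3.698 = 0
x = [2.482 + √(6.160 + 19156)]/(2 × 1295) = 0.05441 m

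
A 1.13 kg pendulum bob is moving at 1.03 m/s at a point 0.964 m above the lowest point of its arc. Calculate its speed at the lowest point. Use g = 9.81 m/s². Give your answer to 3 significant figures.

v = 4.47 m/s

Mechanical energy is conserved (no friction): ½mv₀² + mgh = ½mv²
v² = v₀² + 2gh = (1.03)² + 2(9.81)(0.964) = 19.975
v = √19.975 = 4.469 m/s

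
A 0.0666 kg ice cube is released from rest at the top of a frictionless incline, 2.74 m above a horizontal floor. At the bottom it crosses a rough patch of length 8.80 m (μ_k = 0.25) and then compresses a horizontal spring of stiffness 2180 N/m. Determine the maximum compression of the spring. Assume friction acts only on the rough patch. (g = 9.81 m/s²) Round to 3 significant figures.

x = 0.0180 m

Initial energy: E₁ = mgh = (0.0666)(9.81)(2.74) = 1.7902 J
Friction removes W_f = μ_k mg d = (0.25)(0.0666)(9.81)(8.80) = 1.437 J
Energy reaching the spring: E = 1.7902 − 1.437 = 0.35281 J
At max compression ½kx² = E ⇒ x = √(2E/k) = √(2 × 0.35281/2180) = 0.01799 m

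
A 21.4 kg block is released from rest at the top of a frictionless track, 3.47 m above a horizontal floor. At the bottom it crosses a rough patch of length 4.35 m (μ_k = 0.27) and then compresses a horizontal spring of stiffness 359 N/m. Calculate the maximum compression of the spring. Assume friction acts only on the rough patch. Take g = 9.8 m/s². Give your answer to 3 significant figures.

Initial energy: E₁ = mgh = (21.4)(9.8)(3.47) = 727.73 J
Friction removes W_f = μ_k mg d = (0.27)(21.4)(9.8)(4.35) = 246.3 J
Energy reaching the spring: E = 727.73 − 246.3 = 481.41 J
At max compression ½kx² = E ⇒ x = √(2E/k) = √(2 × 481.41/359) = 1.638 m

x = 1.64 m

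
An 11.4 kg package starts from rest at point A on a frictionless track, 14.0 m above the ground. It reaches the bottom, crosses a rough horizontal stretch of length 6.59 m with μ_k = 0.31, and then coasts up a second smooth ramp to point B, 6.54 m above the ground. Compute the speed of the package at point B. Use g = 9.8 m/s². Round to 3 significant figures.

v = 10.3 m/s

Energy at A: mgh₁ = (11.4)(9.8)(14.0) = 1564.1 J
Friction loss: W_f = μ_k mg d = 228.2 J
At B: ½mv² + mgh₂ = mgh₁ − W_f
½mv² = 1564.1 − 228.2 − 730.65 = 605.20 J
v = √(2 × 605.20/11.4) = 10.30 m/s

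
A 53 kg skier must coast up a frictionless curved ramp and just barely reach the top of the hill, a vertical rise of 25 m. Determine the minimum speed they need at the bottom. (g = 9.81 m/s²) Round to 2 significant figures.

v = 22 m/s

At the top they are momentarily at rest, so all KE converts to PE: ½mv² = mgh
v = √(2gh) = √(2 × 9.81 × 25) = 22.15 m/s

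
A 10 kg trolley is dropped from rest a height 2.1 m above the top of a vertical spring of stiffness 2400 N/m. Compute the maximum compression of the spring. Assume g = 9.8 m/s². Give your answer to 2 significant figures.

Measuring PE from the top of the relaxed spring, at max compression the trolley has dropped H + x with zero KE, so:
mg(H + x) = ½kx²
½(2400)x² − (10)(9.8)x − (10)(9.8)(2.1) = 0
1200x² − 98.00x − 205.8 = 0
x = [98.00 + √(9604 + 987840)]/(2 × 1200) = 0.4570 m

x = 0.46 m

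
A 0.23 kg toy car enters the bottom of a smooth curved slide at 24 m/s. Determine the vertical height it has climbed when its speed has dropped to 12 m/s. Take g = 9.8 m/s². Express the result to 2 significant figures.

Conservation of energy: ½mv₁² = ½mv₂² + mgh
h = (v₁² − v₂²)/(2g) = (24² − 12²)/(2 × 9.8) = 22.04 m

h = 22 m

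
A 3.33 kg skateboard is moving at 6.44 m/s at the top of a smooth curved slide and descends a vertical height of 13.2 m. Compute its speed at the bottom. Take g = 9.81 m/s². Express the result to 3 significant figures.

v = 17.3 m/s

Mechanical energy is conserved (no friction): ½mv₀² + mgh = ½mv²
v² = v₀² + 2gh = (6.44)² + 2(9.81)(13.2) = 300.46
v = √300.46 = 17.33 m/s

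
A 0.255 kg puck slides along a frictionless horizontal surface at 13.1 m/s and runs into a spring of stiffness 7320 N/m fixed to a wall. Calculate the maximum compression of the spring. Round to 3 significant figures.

x = 0.0773 m

At max compression the puck is momentarily at rest: ½mv² = ½kx²
x = v√(m/k) = 13.1 × √(0.255/7320) = 0.07732 m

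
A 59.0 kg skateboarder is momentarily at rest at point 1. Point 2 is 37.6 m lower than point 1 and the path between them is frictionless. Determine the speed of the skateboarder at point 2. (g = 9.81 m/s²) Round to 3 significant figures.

Mechanical energy is conserved (no friction): mgh = ½mv²
The mass cancels from both sides.
v = √(2gh) = √(2 × 9.81 × 37.6) = √737.71 = 27.16 m/s

v = 27.2 m/s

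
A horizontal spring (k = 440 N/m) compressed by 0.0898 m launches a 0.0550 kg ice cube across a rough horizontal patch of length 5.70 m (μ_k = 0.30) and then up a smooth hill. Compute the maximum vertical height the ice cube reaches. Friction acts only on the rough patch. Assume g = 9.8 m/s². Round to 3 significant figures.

h = 1.58 m

Spring energy: E₀ = ½kx² = ½(440)(0.0898)² = 1.7741 J
Friction: W_f = μ_k mg d = (0.30)(0.0550)(9.8)(5.70) = 0.9217 J
Energy at base of ramp: E = 1.7741 − 0.9217 = 0.85240 J
At max height all remaining energy is PE: mgh = E ⇒ h = E/(mg) = 0.85240/(0.0550 × 9.8) = 1.581 m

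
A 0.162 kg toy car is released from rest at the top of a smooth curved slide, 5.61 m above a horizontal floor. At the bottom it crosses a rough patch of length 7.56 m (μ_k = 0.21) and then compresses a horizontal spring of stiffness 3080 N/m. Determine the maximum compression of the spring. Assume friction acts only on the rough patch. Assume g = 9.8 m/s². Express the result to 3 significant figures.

x = 0.0644 m

Initial energy: E₁ = mgh = (0.162)(9.8)(5.61) = 8.9064 J
Friction removes W_f = μ_k mg d = (0.21)(0.162)(9.8)(7.56) = 2.520 J
Energy reaching the spring: E = 8.9064 − 2.520 = 6.3860 J
At max compression ½kx² = E ⇒ x = √(2E/k) = √(2 × 6.3860/3080) = 0.06440 m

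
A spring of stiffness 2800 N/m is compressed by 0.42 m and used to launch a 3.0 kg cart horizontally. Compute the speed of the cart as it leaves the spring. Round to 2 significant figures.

Spring PE converts entirely to kinetic energy: ½kx² = ½mv²
v = x√(k/m) = 0.42 × √(2800/3.0) = 12.83 m/s

v = 13 m/s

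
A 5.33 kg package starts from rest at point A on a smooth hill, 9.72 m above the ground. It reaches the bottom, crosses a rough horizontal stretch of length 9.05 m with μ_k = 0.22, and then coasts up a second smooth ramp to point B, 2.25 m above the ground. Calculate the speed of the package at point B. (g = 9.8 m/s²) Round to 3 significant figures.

v = 10.4 m/s

Energy at A: mgh₁ = (5.33)(9.8)(9.72) = 507.71 J
Friction loss: W_f = μ_k mg d = 104.0 J
At B: ½mv² + mgh₂ = mgh₁ − W_f
½mv² = 507.71 − 104.0 − 117.53 = 286.19 J
v = √(2 × 286.19/5.33) = 10.36 m/s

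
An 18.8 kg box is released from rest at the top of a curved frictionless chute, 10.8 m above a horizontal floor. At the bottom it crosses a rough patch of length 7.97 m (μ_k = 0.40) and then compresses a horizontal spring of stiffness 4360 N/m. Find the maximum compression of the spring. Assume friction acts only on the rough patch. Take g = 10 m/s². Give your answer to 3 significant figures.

x = 0.810 m

Initial energy: E₁ = mgh = (18.8)(10)(10.8) = 2030.4 J
Friction removes W_f = μ_k mg d = (0.40)(18.8)(10)(7.97) = 599.3 J
Energy reaching the spring: E = 2030.4 − 599.3 = 1431.1 J
At max compression ½kx² = E ⇒ x = √(2E/k) = √(2 × 1431.1/4360) = 0.8102 m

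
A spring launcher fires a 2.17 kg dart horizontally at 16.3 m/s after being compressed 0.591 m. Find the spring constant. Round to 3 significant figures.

½kx² = ½mv²
k = mv²/x² = (2.17)(16.3)²/(0.591)² = 1651 N/m

k = 1650 N/m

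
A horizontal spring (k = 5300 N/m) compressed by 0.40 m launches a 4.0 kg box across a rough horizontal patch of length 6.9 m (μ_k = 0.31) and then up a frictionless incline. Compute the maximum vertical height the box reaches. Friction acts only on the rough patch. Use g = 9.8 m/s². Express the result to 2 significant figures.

h = 8.7 m

Spring energy: E₀ = ½kx² = ½(5300)(0.40)² = 424.00 J
Friction: W_f = μ_k mg d = (0.31)(4.0)(9.8)(6.9) = 83.85 J
Energy at base of ramp: E = 424.00 − 83.85 = 340.15 J
At max height all remaining energy is PE: mgh = E ⇒ h = E/(mg) = 340.15/(4.0 × 9.8) = 8.677 m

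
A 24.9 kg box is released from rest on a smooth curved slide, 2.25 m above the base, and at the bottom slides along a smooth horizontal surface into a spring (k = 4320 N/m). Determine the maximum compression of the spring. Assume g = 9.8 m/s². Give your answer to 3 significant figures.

x = 0.504 m

At max compression the box is momentarily at rest: mgh = ½kx²
x = √(2mgh/k) = √(2 × 24.9 × 9.8 × 2.25 / 4320) = 0.5042 m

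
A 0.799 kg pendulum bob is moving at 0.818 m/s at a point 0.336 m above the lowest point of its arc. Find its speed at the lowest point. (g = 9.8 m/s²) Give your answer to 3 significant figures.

v = 2.69 m/s

Energy conservation between the two points: ½mv₀² + mgh = ½mv²
v² = v₀² + 2gh = (0.818)² + 2(9.8)(0.336) = 7.2547
v = √7.2547 = 2.693 m/s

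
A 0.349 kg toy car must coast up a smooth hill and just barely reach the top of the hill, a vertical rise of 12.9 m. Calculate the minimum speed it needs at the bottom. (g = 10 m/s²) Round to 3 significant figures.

At the top it is momentarily at rest, so all KE converts to PE: ½mv² = mgh
v = √(2gh) = √(2 × 10 × 12.9) = 16.06 m/s

v = 16.1 m/s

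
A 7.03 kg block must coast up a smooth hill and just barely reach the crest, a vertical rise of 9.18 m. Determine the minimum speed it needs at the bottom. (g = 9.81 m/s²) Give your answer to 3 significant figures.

v = 13.4 m/s

At the top it is momentarily at rest, so all KE converts to PE: ½mv² = mgh
v = √(2gh) = √(2 × 9.81 × 9.18) = 13.42 m/s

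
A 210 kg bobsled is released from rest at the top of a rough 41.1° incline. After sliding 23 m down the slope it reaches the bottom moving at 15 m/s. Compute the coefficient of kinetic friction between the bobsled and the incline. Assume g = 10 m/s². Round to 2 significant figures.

mgh = ½mv² + μ_k (mg cosθ) L, with h = L sinθ
mgL sinθ = 31751 J; ½mv² = 23625 J
W_f = 31751 − 23625 = 8126 J
μ_k = W_f/(mg cosθ · L) = 8126/(1582 × 23) = 0.2233

μ_k = 0.22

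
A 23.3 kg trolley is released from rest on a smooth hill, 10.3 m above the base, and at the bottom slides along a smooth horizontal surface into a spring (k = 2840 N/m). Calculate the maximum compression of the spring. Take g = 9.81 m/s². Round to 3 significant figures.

x = 1.29 m

Energy conservation (no friction) from release to max compression: mgh = ½kx²
x = √(2mgh/k) = √(2 × 23.3 × 9.81 × 10.3 / 2840) = 1.288 m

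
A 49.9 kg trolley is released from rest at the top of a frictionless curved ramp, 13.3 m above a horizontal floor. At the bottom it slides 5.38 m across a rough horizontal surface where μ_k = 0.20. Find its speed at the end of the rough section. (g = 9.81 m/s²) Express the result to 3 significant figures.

Energy at the top = energy at the end + work done against friction:
mgh = ½mv² + μ_k m g d
W_f = μ_k mg d = (0.20)(49.9)(9.81)(5.38) = 526.7 J
½mv² = mgh − W_f = 6510.6 − 526.7 = 5983.9 J
v = √(2 × 5983.9/49.9) = 15.49 m/s

v = 15.5 m/s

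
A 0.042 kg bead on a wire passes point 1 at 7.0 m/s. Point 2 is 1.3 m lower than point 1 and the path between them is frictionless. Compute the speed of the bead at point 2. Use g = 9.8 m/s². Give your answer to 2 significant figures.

Energy conservation between the two points: ½mv₀² + mgh = ½mv²
v² = v₀² + 2gh = (7.0)² + 2(9.8)(1.3) = 74.480
v = √74.480 = 8.630 m/s

v = 8.6 m/s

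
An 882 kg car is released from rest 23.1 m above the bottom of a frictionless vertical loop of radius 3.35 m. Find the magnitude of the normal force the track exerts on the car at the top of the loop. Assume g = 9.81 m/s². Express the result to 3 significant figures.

N = 76100 N

Energy from release to top (height 2r): mgh = ½mv_top² + mg(2r)
v_top² = 2g(h − 2r) = 2(9.81)(23.1 − 6.700) = 321.77 m²/s²
At the top, both N and weight point toward the centre: N + mg = mv_top²/r
N = m(v_top²/r − g) = 882(321.77/3.35 − 9.81) = 76064 N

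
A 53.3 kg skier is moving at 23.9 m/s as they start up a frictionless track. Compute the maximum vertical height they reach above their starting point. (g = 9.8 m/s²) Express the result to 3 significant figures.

By energy conservation, ½mv² = mgh
h = v²/(2g) = 23.9²/(2 × 9.8) = 29.14 m

h = 29.1 m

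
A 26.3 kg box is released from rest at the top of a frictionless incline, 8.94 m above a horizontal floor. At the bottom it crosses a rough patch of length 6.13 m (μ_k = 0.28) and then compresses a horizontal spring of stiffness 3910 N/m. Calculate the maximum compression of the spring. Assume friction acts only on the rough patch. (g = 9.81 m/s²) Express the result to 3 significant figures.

Initial energy: E₁ = mgh = (26.3)(9.81)(8.94) = 2306.5 J
Friction removes W_f = μ_k mg d = (0.28)(26.3)(9.81)(6.13) = 442.8 J
Energy reaching the spring: E = 2306.5 − 442.8 = 1863.7 J
At max compression ½kx² = E ⇒ x = √(2E/k) = √(2 × 1863.7/3910) = 0.9764 m

x = 0.976 m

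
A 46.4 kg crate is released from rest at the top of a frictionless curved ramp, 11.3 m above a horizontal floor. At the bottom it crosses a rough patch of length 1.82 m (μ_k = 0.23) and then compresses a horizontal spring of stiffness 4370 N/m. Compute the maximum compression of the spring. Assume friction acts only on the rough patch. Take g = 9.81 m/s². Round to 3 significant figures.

x = 1.51 m

Initial energy: E₁ = mgh = (46.4)(9.81)(11.3) = 5143.6 J
Friction removes W_f = μ_k mg d = (0.23)(46.4)(9.81)(1.82) = 190.5 J
Energy reaching the spring: E = 5143.6 − 190.5 = 4953.0 J
At max compression ½kx² = E ⇒ x = √(2E/k) = √(2 × 4953.0/4370) = 1.506 m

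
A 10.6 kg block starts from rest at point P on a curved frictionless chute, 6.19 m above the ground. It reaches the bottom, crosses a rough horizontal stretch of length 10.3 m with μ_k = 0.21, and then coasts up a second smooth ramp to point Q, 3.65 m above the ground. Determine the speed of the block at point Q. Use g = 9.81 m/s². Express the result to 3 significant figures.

Energy at P: mgh₁ = (10.6)(9.81)(6.19) = 643.67 J
Friction loss: W_f = μ_k mg d = 224.9 J
At Q: ½mv² + mgh₂ = mgh₁ − W_f
½mv² = 643.67 − 224.9 − 379.55 = 39.203 J
v = √(2 × 39.203/10.6) = 2.720 m/s

v = 2.72 m/s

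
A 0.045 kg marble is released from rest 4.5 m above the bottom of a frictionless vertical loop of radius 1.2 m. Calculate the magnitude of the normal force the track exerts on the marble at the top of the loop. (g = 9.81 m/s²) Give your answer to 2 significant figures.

N = 1.1 N

Energy from release to top (height 2r): mgh = ½mv_top² + mg(2r)
v_top² = 2g(h − 2r) = 2(9.81)(4.5 − 2.400) = 41.202 m²/s²
At the top, both N and weight point toward the centre: N + mg = mv_top²/r
N = m(v_top²/r − g) = 0.045(41.202/1.2 − 9.81) = 1.104 N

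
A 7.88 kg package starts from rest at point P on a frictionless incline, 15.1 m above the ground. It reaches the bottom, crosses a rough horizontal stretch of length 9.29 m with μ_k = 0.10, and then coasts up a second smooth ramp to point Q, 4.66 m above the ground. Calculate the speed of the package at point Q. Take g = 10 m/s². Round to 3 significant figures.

Energy at P: mgh₁ = (7.88)(10)(15.1) = 1189.9 J
Friction loss: W_f = μ_k mg d = 73.21 J
At Q: ½mv² + mgh₂ = mgh₁ − W_f
½mv² = 1189.9 − 73.21 − 367.21 = 749.47 J
v = √(2 × 749.47/7.88) = 13.79 m/s

v = 13.8 m/s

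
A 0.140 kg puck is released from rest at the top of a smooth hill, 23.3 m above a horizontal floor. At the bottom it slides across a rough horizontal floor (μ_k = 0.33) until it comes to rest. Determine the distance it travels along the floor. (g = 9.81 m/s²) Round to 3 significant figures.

Energy at the top = energy at the end + work done against friction:
At rest all PE has been dissipated by friction: mgh = μ_k m g d
d = h/μ_k = 23.3/0.33 = 70.61 m

d = 70.6 m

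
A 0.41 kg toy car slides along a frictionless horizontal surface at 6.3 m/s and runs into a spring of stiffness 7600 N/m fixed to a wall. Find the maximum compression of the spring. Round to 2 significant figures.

x = 0.046 m

All KE is stored as spring PE at maximum compression: ½mv² = ½kx²
x = v√(m/k) = 6.3 × √(0.41/7600) = 0.04627 m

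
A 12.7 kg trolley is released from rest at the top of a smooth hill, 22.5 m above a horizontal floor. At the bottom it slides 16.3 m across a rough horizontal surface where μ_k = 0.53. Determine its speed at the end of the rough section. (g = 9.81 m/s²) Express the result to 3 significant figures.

Energy bookkeeping (friction removes W_f = μ_k N d):
mgh = ½mv² + μ_k m g d
W_f = μ_k mg d = (0.53)(12.7)(9.81)(16.3) = 1076 J
½mv² = mgh − W_f = 2803.2 − 1076 = 1726.9 J
v = √(2 × 1726.9/12.7) = 16.49 m/s

v = 16.5 m/s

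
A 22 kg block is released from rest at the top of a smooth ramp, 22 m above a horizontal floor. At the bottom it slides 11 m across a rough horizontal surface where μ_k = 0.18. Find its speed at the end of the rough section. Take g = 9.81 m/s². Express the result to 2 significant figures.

v = 20 m/s

Applying the work–energy principle:
mgh = ½mv² + μ_k m g d
W_f = μ_k mg d = (0.18)(22)(9.81)(11) = 427.3 J
½mv² = mgh − W_f = 4748.0 − 427.3 = 4320.7 J
v = √(2 × 4320.7/22) = 19.82 m/s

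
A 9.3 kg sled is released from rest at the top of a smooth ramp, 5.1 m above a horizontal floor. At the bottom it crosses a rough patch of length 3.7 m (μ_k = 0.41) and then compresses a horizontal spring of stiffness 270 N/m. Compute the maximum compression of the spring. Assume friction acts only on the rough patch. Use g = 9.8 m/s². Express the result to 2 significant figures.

x = 1.6 m

Initial energy: E₁ = mgh = (9.3)(9.8)(5.1) = 464.81 J
Friction removes W_f = μ_k mg d = (0.41)(9.3)(9.8)(3.7) = 138.3 J
Energy reaching the spring: E = 464.81 − 138.3 = 326.55 J
At max compression ½kx² = E ⇒ x = √(2E/k) = √(2 × 326.55/270) = 1.555 m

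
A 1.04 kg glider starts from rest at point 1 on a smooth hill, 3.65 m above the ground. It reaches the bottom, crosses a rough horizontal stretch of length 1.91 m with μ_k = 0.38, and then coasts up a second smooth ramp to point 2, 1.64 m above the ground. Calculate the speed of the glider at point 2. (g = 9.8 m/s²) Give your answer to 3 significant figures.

v = 5.02 m/s

Energy at 1: mgh₁ = (1.04)(9.8)(3.65) = 37.201 J
Friction loss: W_f = μ_k mg d = 7.397 J
At 2: ½mv² + mgh₂ = mgh₁ − W_f
½mv² = 37.201 − 7.397 − 16.715 = 13.089 J
v = √(2 × 13.089/1.04) = 5.017 m/s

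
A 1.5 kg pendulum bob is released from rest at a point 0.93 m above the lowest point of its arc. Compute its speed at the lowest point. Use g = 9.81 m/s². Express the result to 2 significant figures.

v = 4.3 m/s

Mechanical energy is conserved (no friction): mgh = ½mv²
v = √(2gh) = √(2 × 9.81 × 0.93) = √18.247 = 4.272 m/s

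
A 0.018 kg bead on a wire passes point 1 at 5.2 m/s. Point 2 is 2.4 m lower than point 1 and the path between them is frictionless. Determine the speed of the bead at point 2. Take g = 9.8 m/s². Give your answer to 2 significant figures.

By conservation of mechanical energy, ½mv₀² + mgh = ½mv²
v² = v₀² + 2gh = (5.2)² + 2(9.8)(2.4) = 74.080
v = √74.080 = 8.607 m/s

v = 8.6 m/s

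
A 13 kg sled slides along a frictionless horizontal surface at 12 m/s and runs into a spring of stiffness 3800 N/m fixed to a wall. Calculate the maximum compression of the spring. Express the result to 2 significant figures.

x = 0.70 m

At max compression the sled is momentarily at rest: ½mv² = ½kx²
x = v√(m/k) = 12 × √(13/3800) = 0.7019 m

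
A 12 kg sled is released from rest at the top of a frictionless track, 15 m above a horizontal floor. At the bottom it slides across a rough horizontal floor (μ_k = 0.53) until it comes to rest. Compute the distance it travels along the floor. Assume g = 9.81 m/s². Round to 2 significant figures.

d = 28 m

Applying the work–energy principle:
At rest all PE has been dissipated by friction: mgh = μ_k m g d
d = h/μ_k = 15/0.53 = 28.30 m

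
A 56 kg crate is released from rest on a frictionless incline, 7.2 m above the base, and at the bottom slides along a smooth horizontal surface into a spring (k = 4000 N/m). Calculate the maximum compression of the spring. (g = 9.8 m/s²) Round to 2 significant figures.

x = 1.4 m

Energy conservation (no friction) from release to max compression: mgh = ½kx²
x = √(2mgh/k) = √(2 × 56 × 9.8 × 7.2 / 4000) = 1.406 m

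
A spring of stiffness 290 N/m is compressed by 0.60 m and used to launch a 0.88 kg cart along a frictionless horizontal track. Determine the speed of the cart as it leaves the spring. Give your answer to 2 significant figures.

v = 11 m/s

Spring PE converts entirely to kinetic energy: ½kx² = ½mv²
v = x√(k/m) = 0.60 × √(290/0.88) = 10.89 m/s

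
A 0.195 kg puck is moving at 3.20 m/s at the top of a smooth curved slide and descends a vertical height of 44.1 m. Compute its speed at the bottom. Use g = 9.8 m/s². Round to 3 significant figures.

Equating total energy at the two states: ½mv₀² + mgh = ½mv²
v² = v₀² + 2gh = (3.20)² + 2(9.8)(44.1) = 874.60
v = √874.60 = 29.57 m/s

v = 29.6 m/s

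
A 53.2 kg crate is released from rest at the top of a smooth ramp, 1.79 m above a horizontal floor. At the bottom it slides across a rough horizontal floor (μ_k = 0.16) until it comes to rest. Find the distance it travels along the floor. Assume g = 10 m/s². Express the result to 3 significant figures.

d = 11.2 m

Energy bookkeeping (friction removes W_f = μ_k N d):
At rest all PE has been dissipated by friction: mgh = μ_k m g d
d = h/μ_k = 1.79/0.16 = 11.19 m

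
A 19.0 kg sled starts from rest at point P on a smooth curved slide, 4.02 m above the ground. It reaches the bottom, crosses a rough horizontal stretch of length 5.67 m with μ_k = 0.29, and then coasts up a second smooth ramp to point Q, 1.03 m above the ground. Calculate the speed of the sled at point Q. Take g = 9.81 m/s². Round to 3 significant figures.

v = 5.14 m/s

Energy at P: mgh₁ = (19.0)(9.81)(4.02) = 749.29 J
Friction loss: W_f = μ_k mg d = 306.5 J
At Q: ½mv² + mgh₂ = mgh₁ − W_f
½mv² = 749.29 − 306.5 − 191.98 = 250.83 J
v = √(2 × 250.83/19.0) = 5.138 m/s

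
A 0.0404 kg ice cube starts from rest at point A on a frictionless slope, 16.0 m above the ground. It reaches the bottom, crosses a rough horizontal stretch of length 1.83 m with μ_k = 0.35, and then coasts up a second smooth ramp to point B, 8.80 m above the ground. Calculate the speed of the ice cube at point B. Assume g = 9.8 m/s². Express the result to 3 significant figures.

Energy at A: mgh₁ = (0.0404)(9.8)(16.0) = 6.3347 J
Friction loss: W_f = μ_k mg d = 0.2536 J
At B: ½mv² + mgh₂ = mgh₁ − W_f
½mv² = 6.3347 − 0.2536 − 3.4841 = 2.5970 J
v = √(2 × 2.5970/0.0404) = 11.34 m/s

v = 11.3 m/s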